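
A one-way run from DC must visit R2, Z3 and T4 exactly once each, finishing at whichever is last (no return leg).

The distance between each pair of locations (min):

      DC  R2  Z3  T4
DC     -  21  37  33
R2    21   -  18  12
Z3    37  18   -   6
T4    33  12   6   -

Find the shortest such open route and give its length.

There are 3! = 6 possible orderings.
DC → R2 → Z3 → T4: 21+18+6 = 45
DC → R2 → T4 → Z3: 21+12+6 = 39
DC → Z3 → R2 → T4: 37+18+12 = 67
DC → Z3 → T4 → R2: 37+6+12 = 55
DC → T4 → R2 → Z3: 33+12+18 = 63
DC → T4 → Z3 → R2: 33+6+18 = 57
The minimum is 39.
One shortest path: DC → R2 → T4 → Z3.

Minimum one-way distance = 39 min.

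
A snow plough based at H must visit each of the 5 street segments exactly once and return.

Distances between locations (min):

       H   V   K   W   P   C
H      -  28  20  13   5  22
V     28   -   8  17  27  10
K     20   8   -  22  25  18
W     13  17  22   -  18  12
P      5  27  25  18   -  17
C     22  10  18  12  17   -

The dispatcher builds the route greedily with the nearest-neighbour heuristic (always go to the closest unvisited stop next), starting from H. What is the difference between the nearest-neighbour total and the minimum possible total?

Excess over optimum: 2 min.

H: P=5, W=13, K=20, C=22, V=28 ⇒ P
P: C=17, W=18, K=25, V=27 ⇒ C
C: V=10, W=12, K=18 ⇒ V
V: K=8, W=17 ⇒ K
K: W=22 ⇒ W
NN route H → P → C → V → K → W → H costs 75.
Optimal: H → K → V → C → W → P → H costs 73 (by enumerating all 60 distinct tours).
Excess = 75 − 73 = 2.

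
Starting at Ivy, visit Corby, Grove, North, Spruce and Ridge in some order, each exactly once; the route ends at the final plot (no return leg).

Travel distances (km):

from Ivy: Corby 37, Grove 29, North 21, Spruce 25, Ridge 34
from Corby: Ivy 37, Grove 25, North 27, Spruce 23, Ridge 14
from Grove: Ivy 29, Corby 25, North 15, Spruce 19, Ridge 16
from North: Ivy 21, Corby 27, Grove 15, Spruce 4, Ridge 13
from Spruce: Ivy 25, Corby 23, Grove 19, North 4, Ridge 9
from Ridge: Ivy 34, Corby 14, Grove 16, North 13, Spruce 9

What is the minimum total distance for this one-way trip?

Shortest open route: 71 km.

There are 5! = 120 possible orderings.
Ivy - Corby - Grove - North - Spruce - Ridge: 37+25+15+4+9 = 90
Ivy - Corby - Grove - North - Ridge - Spruce: 37+25+15+13+9 = 99
Ivy - Corby - Grove - Spruce - North - Ridge: 37+25+19+4+13 = 98
Ivy - Corby - Grove - Spruce - Ridge - North: 37+25+19+9+13 = 103
Ivy - Corby - Grove - Ridge - North - Spruce: 37+25+16+13+4 = 95
Ivy - Corby - Grove - Ridge - Spruce - North: 37+25+16+9+4 = 91
Ivy - Corby - North - Grove - Spruce - Ridge: 37+27+15+19+9 = 107
Ivy - Corby - North - Grove - Ridge - Spruce: 37+27+15+16+9 = 104
Ivy - Corby - North - Spruce - Grove - Ridge: 37+27+4+19+16 = 103
Ivy - Corby - North - Spruce - Ridge - Grove: 37+27+4+9+16 = 93
Ivy - Corby - North - Ridge - Grove - Spruce: 37+27+13+16+19 = 112
Ivy - Corby - North - Ridge - Spruce - Grove: 37+27+13+9+19 = 105
Ivy - Corby - Spruce - Grove - North - Ridge: 37+23+19+15+13 = 107
Ivy - Corby - Spruce - Grove - Ridge - North: 37+23+19+16+13 = 108
… (106 more)
Ivy - Grove - North - Spruce - Ridge - Corby: 29+15+4+9+14 = 71  ← best
The minimum is 71.
One shortest path: Ivy → Grove → North → Spruce → Ridge → Corby.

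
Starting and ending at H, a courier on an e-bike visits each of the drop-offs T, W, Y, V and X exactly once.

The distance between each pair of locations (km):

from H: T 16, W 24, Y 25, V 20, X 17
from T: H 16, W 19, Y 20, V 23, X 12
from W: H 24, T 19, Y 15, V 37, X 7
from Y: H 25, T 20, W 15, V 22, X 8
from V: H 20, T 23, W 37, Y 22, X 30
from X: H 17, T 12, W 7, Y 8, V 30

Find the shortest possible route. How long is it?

There are 60 distinct closed tours to check (reversals are equivalent).
H - T - W - Y - V - X - H: 16+19+15+22+30+17 = 119
H - T - W - Y - X - V - H: 16+19+15+8+30+20 = 108
H - T - W - V - Y - X - H: 16+19+37+22+8+17 = 119
H - T - W - V - X - Y - H: 16+19+37+30+8+25 = 135
H - T - W - X - Y - V - H: 16+19+7+8+22+20 = 92
H - T - W - X - V - Y - H: 16+19+7+30+22+25 = 119
H - T - Y - W - V - X - H: 16+20+15+37+30+17 = 135
H - T - Y - W - X - V - H: 16+20+15+7+30+20 = 108
H - T - Y - V - W - X - H: 16+20+22+37+7+17 = 119
H - T - Y - V - X - W - H: 16+20+22+30+7+24 = 119
H - T - Y - X - W - V - H: 16+20+8+7+37+20 = 108
H - T - Y - X - V - W - H: 16+20+8+30+37+24 = 135
H - T - V - W - Y - X - H: 16+23+37+15+8+17 = 116
H - T - V - W - X - Y - H: 16+23+37+7+8+25 = 116
… (46 more)
The minimum is 92.
One optimal route: H → T → W → X → Y → V → H (or its reverse).

Shortest round trip = 92 km.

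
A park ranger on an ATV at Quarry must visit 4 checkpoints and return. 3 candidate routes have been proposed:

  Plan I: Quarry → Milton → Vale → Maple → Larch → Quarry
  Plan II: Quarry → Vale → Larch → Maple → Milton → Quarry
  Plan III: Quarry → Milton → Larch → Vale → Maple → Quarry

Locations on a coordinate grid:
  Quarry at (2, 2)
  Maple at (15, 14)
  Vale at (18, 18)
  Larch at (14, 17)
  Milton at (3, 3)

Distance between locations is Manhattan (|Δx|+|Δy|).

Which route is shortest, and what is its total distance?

Plan I: 2 + 30 + 7 + 4 + 27 = 70
Plan II: 32 + 5 + 4 + 23 + 2 = 66
Plan III: 2 + 25 + 5 + 7 + 25 = 64

64 — Plan III is the shortest.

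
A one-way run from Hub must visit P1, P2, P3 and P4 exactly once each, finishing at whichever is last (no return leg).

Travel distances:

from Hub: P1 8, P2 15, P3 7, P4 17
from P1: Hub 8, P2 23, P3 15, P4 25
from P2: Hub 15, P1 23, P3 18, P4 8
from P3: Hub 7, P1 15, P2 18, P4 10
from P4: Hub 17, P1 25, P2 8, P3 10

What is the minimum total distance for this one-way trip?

Shortest open route: 41.

There are 4! = 24 possible orderings.
Hub - P1 - P2 - P3 - P4: 8+23+18+10 = 59
Hub - P1 - P2 - P4 - P3: 8+23+8+10 = 49
Hub - P1 - P3 - P2 - P4: 8+15+18+8 = 49
Hub - P1 - P3 - P4 - P2: 8+15+10+8 = 41
Hub - P1 - P4 - P2 - P3: 8+25+8+18 = 59
Hub - P1 - P4 - P3 - P2: 8+25+10+18 = 61
Hub - P2 - P1 - P3 - P4: 15+23+15+10 = 63
Hub - P2 - P1 - P4 - P3: 15+23+25+10 = 73
Hub - P2 - P3 - P1 - P4: 15+18+15+25 = 73
Hub - P2 - P3 - P4 - P1: 15+18+10+25 = 68
Hub - P2 - P4 - P1 - P3: 15+8+25+15 = 63
Hub - P2 - P4 - P3 - P1: 15+8+10+15 = 48
Hub - P3 - P1 - P2 - P4: 7+15+23+8 = 53
Hub - P3 - P1 - P4 - P2: 7+15+25+8 = 55
… (10 more)
The minimum is 41.
One shortest path: Hub → P1 → P3 → P4 → P2.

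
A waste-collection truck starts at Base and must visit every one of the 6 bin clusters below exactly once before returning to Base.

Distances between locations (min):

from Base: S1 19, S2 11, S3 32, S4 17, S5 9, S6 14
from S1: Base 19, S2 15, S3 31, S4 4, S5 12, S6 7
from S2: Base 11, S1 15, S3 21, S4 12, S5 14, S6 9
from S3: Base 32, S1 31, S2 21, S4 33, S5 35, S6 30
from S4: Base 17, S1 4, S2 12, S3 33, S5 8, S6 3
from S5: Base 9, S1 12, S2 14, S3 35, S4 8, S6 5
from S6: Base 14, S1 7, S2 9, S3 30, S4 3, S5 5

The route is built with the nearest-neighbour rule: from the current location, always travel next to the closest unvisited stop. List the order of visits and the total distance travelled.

Total distance 89 min via the nearest-neighbour route Base → S5 → S6 → S4 → S1 → S2 → S3 → Base.

From Base: distances to unvisited — S5=9, S2=11, S6=14, S4=17, S1=19, S3=32. Nearest is S5 (9).
From S5: distances to unvisited — S6=5, S4=8, S1=12, S2=14, S3=35. Nearest is S6 (5).
From S6: distances to unvisited — S4=3, S1=7, S2=9, S3=30. Nearest is S4 (3).
From S4: distances to unvisited — S1=4, S2=12, S3=33. Nearest is S1 (4).
From S1: distances to unvisited — S2=15, S3=31. Nearest is S2 (15).
From S2: distances to unvisited — S3=21. Nearest is S3 (21).
Return S3→Base: 32.
Total = 9 + 5 + 3 + 4 + 15 + 21 + 32 = 89.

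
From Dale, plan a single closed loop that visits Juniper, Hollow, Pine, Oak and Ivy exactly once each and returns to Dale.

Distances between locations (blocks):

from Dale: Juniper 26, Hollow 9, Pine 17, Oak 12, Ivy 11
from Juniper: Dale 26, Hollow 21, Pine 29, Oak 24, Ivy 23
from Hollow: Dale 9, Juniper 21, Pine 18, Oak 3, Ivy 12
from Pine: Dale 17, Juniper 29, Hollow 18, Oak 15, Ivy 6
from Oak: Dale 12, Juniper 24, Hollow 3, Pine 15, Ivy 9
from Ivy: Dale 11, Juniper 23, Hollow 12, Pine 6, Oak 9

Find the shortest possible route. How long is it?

Shortest round trip = 82 blocks.

There are 60 distinct closed tours to check (reversals are equivalent).
Dale - Juniper - Hollow - Pine - Oak - Ivy - Dale: 26+21+18+15+9+11 = 100
Dale - Juniper - Hollow - Pine - Ivy - Oak - Dale: 26+21+18+6+9+12 = 92
Dale - Juniper - Hollow - Oak - Pine - Ivy - Dale: 26+21+3+15+6+11 = 82
Dale - Juniper - Hollow - Oak - Ivy - Pine - Dale: 26+21+3+9+6+17 = 82
Dale - Juniper - Hollow - Ivy - Pine - Oak - Dale: 26+21+12+6+15+12 = 92
Dale - Juniper - Hollow - Ivy - Oak - Pine - Dale: 26+21+12+9+15+17 = 100
Dale - Juniper - Pine - Hollow - Oak - Ivy - Dale: 26+29+18+3+9+11 = 96
Dale - Juniper - Pine - Hollow - Ivy - Oak - Dale: 26+29+18+12+9+12 = 106
Dale - Juniper - Pine - Oak - Hollow - Ivy - Dale: 26+29+15+3+12+11 = 96
Dale - Juniper - Pine - Oak - Ivy - Hollow - Dale: 26+29+15+9+12+9 = 100
Dale - Juniper - Pine - Ivy - Hollow - Oak - Dale: 26+29+6+12+3+12 = 88
Dale - Juniper - Pine - Ivy - Oak - Hollow - Dale: 26+29+6+9+3+9 = 82
Dale - Juniper - Oak - Hollow - Pine - Ivy - Dale: 26+24+3+18+6+11 = 88
Dale - Juniper - Oak - Hollow - Ivy - Pine - Dale: 26+24+3+12+6+17 = 88
… (46 more)
The minimum is 82.
One optimal route: Dale → Juniper → Hollow → Oak → Pine → Ivy → Dale (or its reverse).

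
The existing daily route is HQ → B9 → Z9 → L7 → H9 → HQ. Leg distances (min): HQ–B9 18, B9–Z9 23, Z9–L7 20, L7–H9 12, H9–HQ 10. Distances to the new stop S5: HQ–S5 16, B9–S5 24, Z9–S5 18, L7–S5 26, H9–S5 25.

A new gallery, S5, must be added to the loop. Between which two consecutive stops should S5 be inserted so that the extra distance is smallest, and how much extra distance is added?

+19 min — insert S5 between B9 and Z9.

Insertion cost between consecutive stops i–j is d(i,S5) + d(S5,j) − d(i,j):
  between HQ and B9: 16 + 24 − 18 = 22
  between B9 and Z9: 24 + 18 − 23 = 19
  between Z9 and L7: 18 + 26 − 20 = 24
  between L7 and H9: 26 + 25 − 12 = 39
  between H9 and HQ: 25 + 16 − 10 = 31
Cheapest insertion is between B9 and Z9, adding 19.
New total = 83 + 19 = 102.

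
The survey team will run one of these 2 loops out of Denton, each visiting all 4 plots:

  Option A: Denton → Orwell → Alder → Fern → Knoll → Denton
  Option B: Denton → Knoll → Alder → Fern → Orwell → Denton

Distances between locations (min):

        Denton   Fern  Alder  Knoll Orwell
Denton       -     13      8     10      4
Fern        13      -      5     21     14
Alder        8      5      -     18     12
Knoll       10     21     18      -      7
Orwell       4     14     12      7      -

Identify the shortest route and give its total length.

Shortest is Option B, total 51 min.

Option A: 4 + 12 + 5 + 21 + 10 = 52
Option B: 10 + 18 + 5 + 14 + 4 = 51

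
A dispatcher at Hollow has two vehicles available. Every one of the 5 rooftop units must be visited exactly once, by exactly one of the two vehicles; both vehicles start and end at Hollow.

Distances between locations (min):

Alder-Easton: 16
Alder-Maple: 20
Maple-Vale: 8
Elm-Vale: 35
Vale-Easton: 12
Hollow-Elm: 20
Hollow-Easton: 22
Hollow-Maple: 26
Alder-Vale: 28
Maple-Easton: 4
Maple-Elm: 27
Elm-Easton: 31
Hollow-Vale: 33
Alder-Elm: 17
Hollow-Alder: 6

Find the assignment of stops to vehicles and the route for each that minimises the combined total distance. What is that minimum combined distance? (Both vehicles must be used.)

Try each way of splitting the stops between the two vehicles (each non-empty) and, for each split, find the best tour for each vehicle:
  {Alder} + {Maple, Elm, Vale, Easton}: 12 + 89 = 101
  {Maple} + {Alder, Elm, Vale, Easton}: 52 + 89 = 141
  {Alder, Maple} + {Elm, Vale, Easton}: 52 + 89 = 141
  {Elm} + {Alder, Maple, Vale, Easton}: 40 + 67 = 107
  {Alder, Elm} + {Maple, Vale, Easton}: 43 + 67 = 110
  {Maple, Elm} + {Alder, Vale, Easton}: 73 + 67 = 140
  … (15 splits in total)
Best: vehicle 1 Hollow → Alder → Hollow = 12; vehicle 2 Hollow → Elm → Maple → Vale → Easton → Hollow = 89; combined 101.

101 min — the smallest possible combined total.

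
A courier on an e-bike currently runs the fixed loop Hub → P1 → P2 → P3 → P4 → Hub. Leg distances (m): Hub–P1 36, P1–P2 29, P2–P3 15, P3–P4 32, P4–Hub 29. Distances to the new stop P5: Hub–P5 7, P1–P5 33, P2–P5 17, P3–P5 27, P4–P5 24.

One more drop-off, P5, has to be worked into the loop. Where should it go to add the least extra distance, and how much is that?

Insertion cost between consecutive stops i–j is d(i,P5) + d(P5,j) − d(i,j):
  between Hub and P1: 7 + 33 − 36 = 4
  between P1 and P2: 33 + 17 − 29 = 21
  between P2 and P3: 17 + 27 − 15 = 29
  between P3 and P4: 27 + 24 − 32 = 19
  between P4 and Hub: 24 + 7 − 29 = 2
Cheapest insertion is between P4 and Hub, adding 2.
New total = 141 + 2 = 143.

Minimum extra distance: 2 m, inserting P5 between P4 and Hub.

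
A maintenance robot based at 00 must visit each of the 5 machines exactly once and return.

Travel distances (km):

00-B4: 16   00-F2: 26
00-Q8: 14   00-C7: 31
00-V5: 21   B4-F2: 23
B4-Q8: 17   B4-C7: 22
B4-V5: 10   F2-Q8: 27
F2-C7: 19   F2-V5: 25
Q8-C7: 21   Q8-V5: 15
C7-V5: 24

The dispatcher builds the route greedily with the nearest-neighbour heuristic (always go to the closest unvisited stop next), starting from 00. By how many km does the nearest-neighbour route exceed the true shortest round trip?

The nearest-neighbour route is 1 km longer than optimal.

00: Q8=14, B4=16, V5=21, F2=26, C7=31 ⇒ Q8
Q8: V5=15, B4=17, C7=21, F2=27 ⇒ V5
V5: B4=10, C7=24, F2=25 ⇒ B4
B4: C7=22, F2=23 ⇒ C7
C7: F2=19 ⇒ F2
NN route 00 → Q8 → V5 → B4 → C7 → F2 → 00 costs 106.
Optimal: 00 → B4 → V5 → F2 → C7 → Q8 → 00 costs 105 (by enumerating all 60 distinct tours).
Excess = 106 − 105 = 1.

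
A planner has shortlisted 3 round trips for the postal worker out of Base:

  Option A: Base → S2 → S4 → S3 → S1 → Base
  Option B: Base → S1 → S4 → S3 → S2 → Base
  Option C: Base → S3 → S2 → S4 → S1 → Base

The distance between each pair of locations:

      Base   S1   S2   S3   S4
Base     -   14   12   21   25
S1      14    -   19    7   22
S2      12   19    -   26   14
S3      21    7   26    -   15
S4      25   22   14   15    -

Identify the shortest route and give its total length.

62 — Option A is the shortest.

Option A: 12 + 14 + 15 + 7 + 14 = 62
Option B: 14 + 22 + 15 + 26 + 12 = 89
Option C: 21 + 26 + 14 + 22 + 14 = 97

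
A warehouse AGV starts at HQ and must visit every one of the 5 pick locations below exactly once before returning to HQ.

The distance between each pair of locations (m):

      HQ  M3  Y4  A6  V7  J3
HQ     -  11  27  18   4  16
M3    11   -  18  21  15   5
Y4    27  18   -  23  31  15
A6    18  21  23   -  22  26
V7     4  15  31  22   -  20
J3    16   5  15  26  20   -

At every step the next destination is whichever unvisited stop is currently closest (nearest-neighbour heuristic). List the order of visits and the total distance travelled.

At HQ the remaining stops are V7 4, M3 11, J3 16, A6 18, Y4 27; go to V7.
At V7 the remaining stops are M3 15, J3 20, A6 22, Y4 31; go to M3.
At M3 the remaining stops are J3 5, Y4 18, A6 21; go to J3.
At J3 the remaining stops are Y4 15, A6 26; go to Y4.
At Y4 the remaining stops are A6 23; go to A6.
Return A6→HQ: 18.
Total = 4 + 15 + 5 + 15 + 23 + 18 = 80.

Total distance 80 m via the nearest-neighbour route HQ → V7 → M3 → J3 → Y4 → A6 → HQ.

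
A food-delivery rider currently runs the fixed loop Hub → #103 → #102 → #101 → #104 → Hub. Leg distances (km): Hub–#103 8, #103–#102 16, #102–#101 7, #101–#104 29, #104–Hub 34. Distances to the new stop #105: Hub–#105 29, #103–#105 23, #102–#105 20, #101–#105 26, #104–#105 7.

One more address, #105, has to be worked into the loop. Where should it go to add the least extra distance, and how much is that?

+2 km — insert #105 between #104 and Hub.

Insertion cost between consecutive stops i–j is d(i,#105) + d(#105,j) − d(i,j):
  between Hub and #103: 29 + 23 − 8 = 44
  between #103 and #102: 23 + 20 − 16 = 27
  between #102 and #101: 20 + 26 − 7 = 39
  between #101 and #104: 26 + 7 − 29 = 4
  between #104 and Hub: 7 + 29 − 34 = 2
Cheapest insertion is between #104 and Hub, adding 2.
New total = 94 + 2 = 96.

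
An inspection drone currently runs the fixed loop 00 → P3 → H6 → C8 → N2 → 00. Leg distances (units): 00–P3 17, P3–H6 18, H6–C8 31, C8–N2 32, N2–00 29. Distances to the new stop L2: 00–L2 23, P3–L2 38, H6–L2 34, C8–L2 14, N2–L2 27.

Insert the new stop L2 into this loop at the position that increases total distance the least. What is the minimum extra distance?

Minimum extra distance: 9, inserting L2 between C8 and N2.

Insertion cost between consecutive stops i–j is d(i,L2) + d(L2,j) − d(i,j):
  between 00 and P3: 23 + 38 − 17 = 44
  between P3 and H6: 38 + 34 − 18 = 54
  between H6 and C8: 34 + 14 − 31 = 17
  between C8 and N2: 14 + 27 − 32 = 9
  between N2 and 00: 27 + 23 − 29 = 21
Cheapest insertion is between C8 and N2, adding 9.
New total = 127 + 9 = 136.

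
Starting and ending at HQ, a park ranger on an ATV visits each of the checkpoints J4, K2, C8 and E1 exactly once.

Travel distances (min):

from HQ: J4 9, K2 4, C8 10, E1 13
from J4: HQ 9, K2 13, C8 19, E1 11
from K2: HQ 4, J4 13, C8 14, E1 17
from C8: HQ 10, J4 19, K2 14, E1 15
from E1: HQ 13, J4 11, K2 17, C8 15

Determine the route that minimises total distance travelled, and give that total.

There are 12 distinct closed tours to check (reversals are equivalent).
HQ → J4 → K2 → C8 → E1 → HQ: 9+13+14+15+13 = 64
HQ → J4 → K2 → E1 → C8 → HQ: 9+13+17+15+10 = 64
HQ → J4 → C8 → K2 → E1 → HQ: 9+19+14+17+13 = 72
HQ → J4 → C8 → E1 → K2 → HQ: 9+19+15+17+4 = 64
HQ → J4 → E1 → K2 → C8 → HQ: 9+11+17+14+10 = 61
HQ → J4 → E1 → C8 → K2 → HQ: 9+11+15+14+4 = 53
HQ → K2 → J4 → C8 → E1 → HQ: 4+13+19+15+13 = 64
HQ → K2 → J4 → E1 → C8 → HQ: 4+13+11+15+10 = 53
HQ → K2 → C8 → J4 → E1 → HQ: 4+14+19+11+13 = 61
HQ → K2 → E1 → J4 → C8 → HQ: 4+17+11+19+10 = 61
HQ → C8 → J4 → K2 → E1 → HQ: 10+19+13+17+13 = 72
HQ → C8 → K2 → J4 → E1 → HQ: 10+14+13+11+13 = 61
The minimum is 53.
One optimal route: HQ → J4 → E1 → C8 → K2 → HQ (or its reverse).

Shortest round trip = 53 min.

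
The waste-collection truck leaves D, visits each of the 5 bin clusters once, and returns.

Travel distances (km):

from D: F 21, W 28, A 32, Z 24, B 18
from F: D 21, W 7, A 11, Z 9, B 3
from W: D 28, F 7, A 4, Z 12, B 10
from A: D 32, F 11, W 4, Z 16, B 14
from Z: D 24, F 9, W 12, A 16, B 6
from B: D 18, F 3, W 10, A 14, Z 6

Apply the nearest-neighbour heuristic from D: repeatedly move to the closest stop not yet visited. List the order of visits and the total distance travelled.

D → [B:18 / F:21 / Z:24 / W:28 / A:32] → B (18)
B → [F:3 / Z:6 / W:10 / A:14] → F (3)
F → [W:7 / Z:9 / A:11] → W (7)
W → [A:4 / Z:12] → A (4)
A → [Z:16] → Z (16)
Return Z→D: 24.
Total = 18 + 3 + 7 + 4 + 16 + 24 = 72.

72 km along D → B → F → W → A → Z → D.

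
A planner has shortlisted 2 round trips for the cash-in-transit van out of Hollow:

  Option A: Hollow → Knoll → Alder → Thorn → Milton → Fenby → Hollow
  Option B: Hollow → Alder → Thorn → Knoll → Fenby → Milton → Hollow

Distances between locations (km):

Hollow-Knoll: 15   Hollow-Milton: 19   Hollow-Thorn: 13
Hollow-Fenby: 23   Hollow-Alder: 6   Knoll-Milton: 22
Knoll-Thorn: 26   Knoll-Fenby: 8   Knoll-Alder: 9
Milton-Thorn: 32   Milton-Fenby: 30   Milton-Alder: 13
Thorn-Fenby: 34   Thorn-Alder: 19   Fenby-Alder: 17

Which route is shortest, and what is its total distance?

Option A: 15 + 9 + 19 + 32 + 30 + 23 = 128
Option B: 6 + 19 + 26 + 8 + 30 + 19 = 108

108 km — Option B is the shortest.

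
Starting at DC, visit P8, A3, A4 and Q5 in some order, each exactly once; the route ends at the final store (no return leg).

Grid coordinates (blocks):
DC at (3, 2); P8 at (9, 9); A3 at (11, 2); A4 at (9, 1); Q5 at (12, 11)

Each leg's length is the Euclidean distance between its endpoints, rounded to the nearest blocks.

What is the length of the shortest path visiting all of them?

There are 4! = 24 possible orderings.
DC→P8→A3→A4→Q5: 9+7+2+10 = 28
DC→P8→A3→Q5→A4: 9+7+9+10 = 35
DC→P8→A4→A3→Q5: 9+8+2+9 = 28
DC→P8→A4→Q5→A3: 9+8+10+9 = 36
DC→P8→Q5→A3→A4: 9+4+9+2 = 24
DC→P8→Q5→A4→A3: 9+4+10+2 = 25
DC→A3→P8→A4→Q5: 8+7+8+10 = 33
DC→A3→P8→Q5→A4: 8+7+4+10 = 29
DC→A3→A4→P8→Q5: 8+2+8+4 = 22
DC→A3→A4→Q5→P8: 8+2+10+4 = 24
DC→A3→Q5→P8→A4: 8+9+4+8 = 29
DC→A3→Q5→A4→P8: 8+9+10+8 = 35
DC→A4→P8→A3→Q5: 6+8+7+9 = 30
DC→A4→P8→Q5→A3: 6+8+4+9 = 27
… (10 more)
DC→A4→A3→P8→Q5: 6+2+7+4 = 19  ← best
The minimum is 19.
One shortest path: DC → A4 → A3 → P8 → Q5.

Minimum one-way distance = 19 blocks.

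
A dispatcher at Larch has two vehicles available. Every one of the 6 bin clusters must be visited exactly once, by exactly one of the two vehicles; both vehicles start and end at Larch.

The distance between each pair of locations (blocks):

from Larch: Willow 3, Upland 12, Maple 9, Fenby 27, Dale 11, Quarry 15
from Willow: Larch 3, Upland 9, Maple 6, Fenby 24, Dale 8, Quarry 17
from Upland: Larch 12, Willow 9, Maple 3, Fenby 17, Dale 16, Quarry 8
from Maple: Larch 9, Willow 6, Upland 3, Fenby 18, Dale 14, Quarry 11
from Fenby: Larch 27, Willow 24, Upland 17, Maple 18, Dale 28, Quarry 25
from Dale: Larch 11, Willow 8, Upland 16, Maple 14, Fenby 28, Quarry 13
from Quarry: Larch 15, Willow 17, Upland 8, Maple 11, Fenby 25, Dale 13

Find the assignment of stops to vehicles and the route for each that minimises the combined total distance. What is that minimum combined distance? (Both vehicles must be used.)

Minimum combined distance: 82 blocks.

Check every non-empty split of the stops between the two vehicles; for each half take its own optimal tour:
  {Willow} + {Upland, Maple, Fenby, Dale, Quarry}: 6 + 76 = 82
  {Upland} + {Willow, Maple, Fenby, Dale, Quarry}: 24 + 76 = 100
  {Willow, Upland} + {Maple, Fenby, Dale, Quarry}: 24 + 76 = 100
  {Maple} + {Willow, Upland, Fenby, Dale, Quarry}: 18 + 76 = 94
  {Willow, Maple} + {Upland, Fenby, Dale, Quarry}: 18 + 76 = 94
  {Upland, Maple} + {Willow, Fenby, Dale, Quarry}: 24 + 76 = 100
  … (31 splits in total)
Best: vehicle 1 Larch → Willow → Larch = 6; vehicle 2 Larch → Maple → Fenby → Upland → Quarry → Dale → Larch = 76; combined 82.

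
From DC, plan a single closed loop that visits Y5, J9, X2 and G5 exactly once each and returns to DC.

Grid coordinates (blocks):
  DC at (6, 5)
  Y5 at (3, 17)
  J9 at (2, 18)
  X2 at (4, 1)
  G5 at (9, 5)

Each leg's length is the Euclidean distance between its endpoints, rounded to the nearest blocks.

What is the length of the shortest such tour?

38 blocks — the shortest possible round trip.

There are 12 distinct closed tours to check (reversals are equivalent).
DC → Y5 → J9 → X2 → G5 → DC: 12+1+17+6+3 = 39
DC → Y5 → J9 → G5 → X2 → DC: 12+1+15+6+4 = 38
DC → Y5 → X2 → J9 → G5 → DC: 12+16+17+15+3 = 63
DC → Y5 → X2 → G5 → J9 → DC: 12+16+6+15+14 = 63
DC → Y5 → G5 → J9 → X2 → DC: 12+13+15+17+4 = 61
DC → Y5 → G5 → X2 → J9 → DC: 12+13+6+17+14 = 62
DC → J9 → Y5 → X2 → G5 → DC: 14+1+16+6+3 = 40
DC → J9 → Y5 → G5 → X2 → DC: 14+1+13+6+4 = 38
DC → J9 → X2 → Y5 → G5 → DC: 14+17+16+13+3 = 63
DC → J9 → G5 → Y5 → X2 → DC: 14+15+13+16+4 = 62
DC → X2 → Y5 → J9 → G5 → DC: 4+16+1+15+3 = 39
DC → X2 → J9 → Y5 → G5 → DC: 4+17+1+13+3 = 38
The minimum is 38.
One optimal route: DC → Y5 → J9 → G5 → X2 → DC (or its reverse).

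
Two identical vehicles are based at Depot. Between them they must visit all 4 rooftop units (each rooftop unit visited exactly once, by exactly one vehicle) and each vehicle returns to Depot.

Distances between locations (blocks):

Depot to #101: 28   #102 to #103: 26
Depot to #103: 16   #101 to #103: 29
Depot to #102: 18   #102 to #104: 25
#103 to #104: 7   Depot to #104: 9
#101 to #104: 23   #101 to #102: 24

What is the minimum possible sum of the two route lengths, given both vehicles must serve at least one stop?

102 blocks — the smallest possible combined total.

There are 2^3 − 1 = 7 ways to divide the 4 stops into two non-empty groups. For each, the best each vehicle can do is its own shortest tour through its group:
  {#101} + {#102, #103, #104}: 56 + 60 = 116
  {#102} + {#101, #103, #104}: 36 + 73 = 109
  {#101, #102} + {#103, #104}: 70 + 32 = 102
  {#103} + {#101, #102, #104}: 32 + 74 = 106
  {#101, #103} + {#102, #104}: 73 + 52 = 125
  {#102, #103} + {#101, #104}: 60 + 60 = 120
  … (7 splits in total)
Best: vehicle 1 Depot → #101 → #102 → Depot = 70; vehicle 2 Depot → #103 → #104 → Depot = 32; combined 102.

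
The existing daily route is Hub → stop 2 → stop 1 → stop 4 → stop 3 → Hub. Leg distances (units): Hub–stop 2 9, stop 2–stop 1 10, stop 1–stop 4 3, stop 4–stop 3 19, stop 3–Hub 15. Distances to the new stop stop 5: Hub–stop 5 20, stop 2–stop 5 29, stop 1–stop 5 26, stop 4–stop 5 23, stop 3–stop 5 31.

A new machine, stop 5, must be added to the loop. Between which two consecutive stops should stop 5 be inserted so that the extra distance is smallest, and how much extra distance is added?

Insertion cost between consecutive stops i–j is d(i,stop 5) + d(stop 5,j) − d(i,j):
  between Hub and stop 2: 20 + 29 − 9 = 40
  between stop 2 and stop 1: 29 + 26 − 10 = 45
  between stop 1 and stop 4: 26 + 23 − 3 = 46
  between stop 4 and stop 3: 23 + 31 − 19 = 35
  between stop 3 and Hub: 31 + 20 − 15 = 36
Cheapest insertion is between stop 4 and stop 3, adding 35.
New total = 56 + 35 = 91.

Minimum extra distance: 35, inserting stop 5 between stop 4 and stop 3.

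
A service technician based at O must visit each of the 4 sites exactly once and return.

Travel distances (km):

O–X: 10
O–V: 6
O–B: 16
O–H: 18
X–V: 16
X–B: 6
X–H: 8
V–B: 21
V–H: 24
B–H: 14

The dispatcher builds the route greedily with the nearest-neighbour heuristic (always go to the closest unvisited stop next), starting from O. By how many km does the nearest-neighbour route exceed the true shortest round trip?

The nearest-neighbour route is 1 km longer than optimal.

O: V=6, X=10, B=16, H=18 ⇒ V
V: X=16, B=21, H=24 ⇒ X
X: B=6, H=8 ⇒ B
B: H=14 ⇒ H
NN route O → V → X → B → H → O costs 60.
Optimal: O → X → H → B → V → O costs 59 (by enumerating all 12 distinct tours).
Excess = 60 − 59 = 1.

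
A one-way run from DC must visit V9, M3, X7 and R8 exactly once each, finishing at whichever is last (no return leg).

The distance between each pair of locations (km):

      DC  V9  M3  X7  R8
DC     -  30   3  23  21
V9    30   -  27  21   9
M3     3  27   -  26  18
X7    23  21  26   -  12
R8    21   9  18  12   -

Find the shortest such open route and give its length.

Minimum one-way distance = 50 km.

There are 4! = 24 possible orderings.
DC → V9 → M3 → X7 → R8: 30+27+26+12 = 95
DC → V9 → M3 → R8 → X7: 30+27+18+12 = 87
DC → V9 → X7 → M3 → R8: 30+21+26+18 = 95
DC → V9 → X7 → R8 → M3: 30+21+12+18 = 81
DC → V9 → R8 → M3 → X7: 30+9+18+26 = 83
DC → V9 → R8 → X7 → M3: 30+9+12+26 = 77
DC → M3 → V9 → X7 → R8: 3+27+21+12 = 63
DC → M3 → V9 → R8 → X7: 3+27+9+12 = 51
DC → M3 → X7 → V9 → R8: 3+26+21+9 = 59
DC → M3 → X7 → R8 → V9: 3+26+12+9 = 50
DC → M3 → R8 → V9 → X7: 3+18+9+21 = 51
DC → M3 → R8 → X7 → V9: 3+18+12+21 = 54
DC → X7 → V9 → M3 → R8: 23+21+27+18 = 89
DC → X7 → V9 → R8 → M3: 23+21+9+18 = 71
… (10 more)
The minimum is 50.
One shortest path: DC → M3 → X7 → R8 → V9.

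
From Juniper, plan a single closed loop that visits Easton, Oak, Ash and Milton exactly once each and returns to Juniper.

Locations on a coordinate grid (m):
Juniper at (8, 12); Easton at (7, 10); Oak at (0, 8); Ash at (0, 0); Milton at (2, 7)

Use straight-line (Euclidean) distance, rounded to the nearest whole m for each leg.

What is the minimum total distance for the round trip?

32 m — the shortest possible round trip.

With 4 stops there are 4!/2 = 12 distinct round trips (a route and its reverse cost the same).
Juniper-Easton-Oak-Ash-Milton-Juniper: 2+7+8+7+8 = 32
Juniper-Easton-Oak-Milton-Ash-Juniper: 2+7+2+7+14 = 32
Juniper-Easton-Ash-Oak-Milton-Juniper: 2+12+8+2+8 = 32
Juniper-Easton-Ash-Milton-Oak-Juniper: 2+12+7+2+9 = 32
Juniper-Easton-Milton-Oak-Ash-Juniper: 2+6+2+8+14 = 32
Juniper-Easton-Milton-Ash-Oak-Juniper: 2+6+7+8+9 = 32
Juniper-Oak-Easton-Ash-Milton-Juniper: 9+7+12+7+8 = 43
Juniper-Oak-Easton-Milton-Ash-Juniper: 9+7+6+7+14 = 43
Juniper-Oak-Ash-Easton-Milton-Juniper: 9+8+12+6+8 = 43
Juniper-Oak-Milton-Easton-Ash-Juniper: 9+2+6+12+14 = 43
Juniper-Ash-Easton-Oak-Milton-Juniper: 14+12+7+2+8 = 43
Juniper-Ash-Oak-Easton-Milton-Juniper: 14+8+7+6+8 = 43
The minimum is 32.
One optimal route: Juniper → Easton → Oak → Ash → Milton → Juniper (or its reverse).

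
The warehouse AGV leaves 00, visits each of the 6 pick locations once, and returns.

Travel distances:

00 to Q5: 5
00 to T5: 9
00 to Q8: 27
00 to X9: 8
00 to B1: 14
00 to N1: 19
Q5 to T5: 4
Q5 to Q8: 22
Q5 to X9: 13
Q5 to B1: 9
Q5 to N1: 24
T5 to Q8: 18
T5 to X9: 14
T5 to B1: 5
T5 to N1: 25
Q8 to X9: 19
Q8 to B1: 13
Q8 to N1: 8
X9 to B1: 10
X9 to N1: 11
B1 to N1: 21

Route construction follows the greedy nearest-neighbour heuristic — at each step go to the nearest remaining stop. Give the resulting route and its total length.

70 along 00 → Q5 → T5 → B1 → X9 → N1 → Q8 → 00.

From 00: distances to unvisited — Q5=5, X9=8, T5=9, B1=14, N1=19, Q8=27. Nearest is Q5 (5).
From Q5: distances to unvisited — T5=4, B1=9, X9=13, Q8=22, N1=24. Nearest is T5 (4).
From T5: distances to unvisited — B1=5, X9=14, Q8=18, N1=25. Nearest is B1 (5).
From B1: distances to unvisited — X9=10, Q8=13, N1=21. Nearest is X9 (10).
From X9: distances to unvisited — N1=11, Q8=19. Nearest is N1 (11).
From N1: distances to unvisited — Q8=8. Nearest is Q8 (8).
Return Q8→00: 27.
Total = 5 + 4 + 5 + 10 + 11 + 8 + 27 = 70.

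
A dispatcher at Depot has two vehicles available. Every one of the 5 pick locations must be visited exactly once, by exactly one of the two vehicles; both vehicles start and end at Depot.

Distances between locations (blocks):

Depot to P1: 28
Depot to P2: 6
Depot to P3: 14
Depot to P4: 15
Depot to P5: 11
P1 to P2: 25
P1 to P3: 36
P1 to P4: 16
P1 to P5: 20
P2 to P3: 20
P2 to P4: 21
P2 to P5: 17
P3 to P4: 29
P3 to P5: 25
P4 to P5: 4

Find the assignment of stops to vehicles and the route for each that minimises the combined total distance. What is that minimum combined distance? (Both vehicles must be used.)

Minimum combined distance: 90 blocks.

Try each way of splitting the stops between the two vehicles (each non-empty) and, for each split, find the best tour for each vehicle:
  {P1} + {P2, P3, P4, P5}: 56 + 70 = 126
  {P2} + {P1, P3, P4, P5}: 12 + 81 = 93
  {P1, P2} + {P3, P4, P5}: 59 + 58 = 117
  {P3} + {P1, P2, P4, P5}: 28 + 62 = 90
  {P1, P3} + {P2, P4, P5}: 78 + 42 = 120
  {P2, P3} + {P1, P4, P5}: 40 + 59 = 99
  … (15 splits in total)
Best: vehicle 1 Depot → P3 → Depot = 28; vehicle 2 Depot → P2 → P1 → P4 → P5 → Depot = 62; combined 90.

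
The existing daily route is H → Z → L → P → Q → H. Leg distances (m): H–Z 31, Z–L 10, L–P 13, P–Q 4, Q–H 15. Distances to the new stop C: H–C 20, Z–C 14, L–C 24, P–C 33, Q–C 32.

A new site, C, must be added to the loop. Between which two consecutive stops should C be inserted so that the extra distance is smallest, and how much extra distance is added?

Adding 3 m by placing C on the H–Z leg.

Insertion cost between consecutive stops i–j is d(i,C) + d(C,j) − d(i,j):
  between H and Z: 20 + 14 − 31 = 3
  between Z and L: 14 + 24 − 10 = 28
  between L and P: 24 + 33 − 13 = 44
  between P and Q: 33 + 32 − 4 = 61
  between Q and H: 32 + 20 − 15 = 37
Cheapest insertion is between H and Z, adding 3.
New total = 73 + 3 = 76.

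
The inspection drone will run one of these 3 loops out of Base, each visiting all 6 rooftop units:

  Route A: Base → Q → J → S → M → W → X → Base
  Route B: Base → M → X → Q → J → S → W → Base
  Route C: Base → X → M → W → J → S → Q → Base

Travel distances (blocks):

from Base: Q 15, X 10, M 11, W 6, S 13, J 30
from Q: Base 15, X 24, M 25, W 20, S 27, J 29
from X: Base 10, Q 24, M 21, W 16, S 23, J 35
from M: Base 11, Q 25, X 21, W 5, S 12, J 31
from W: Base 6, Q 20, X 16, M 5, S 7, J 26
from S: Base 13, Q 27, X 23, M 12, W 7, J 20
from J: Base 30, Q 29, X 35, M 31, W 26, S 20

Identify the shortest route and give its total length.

Route A: 15 + 29 + 20 + 12 + 5 + 16 + 10 = 107
Route B: 11 + 21 + 24 + 29 + 20 + 7 + 6 = 118
Route C: 10 + 21 + 5 + 26 + 20 + 27 + 15 = 124

107 blocks — Route A is the shortest.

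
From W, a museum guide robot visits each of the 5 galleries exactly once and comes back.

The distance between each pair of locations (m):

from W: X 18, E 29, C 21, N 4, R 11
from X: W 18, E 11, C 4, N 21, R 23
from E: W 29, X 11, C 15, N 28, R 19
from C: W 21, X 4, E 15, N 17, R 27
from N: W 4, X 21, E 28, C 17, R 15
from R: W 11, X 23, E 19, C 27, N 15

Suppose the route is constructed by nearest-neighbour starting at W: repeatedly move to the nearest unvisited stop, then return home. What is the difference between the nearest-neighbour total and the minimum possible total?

The nearest-neighbour route is 8 m longer than optimal.

W: N=4, R=11, X=18, C=21, E=29 ⇒ N
N: R=15, C=17, X=21, E=28 ⇒ R
R: E=19, X=23, C=27 ⇒ E
E: X=11, C=15 ⇒ X
X: C=4 ⇒ C
NN route W → N → R → E → X → C → W costs 74.
Optimal: W → N → C → X → E → R → W costs 66 (by enumerating all 60 distinct tours).
Excess = 74 − 66 = 8.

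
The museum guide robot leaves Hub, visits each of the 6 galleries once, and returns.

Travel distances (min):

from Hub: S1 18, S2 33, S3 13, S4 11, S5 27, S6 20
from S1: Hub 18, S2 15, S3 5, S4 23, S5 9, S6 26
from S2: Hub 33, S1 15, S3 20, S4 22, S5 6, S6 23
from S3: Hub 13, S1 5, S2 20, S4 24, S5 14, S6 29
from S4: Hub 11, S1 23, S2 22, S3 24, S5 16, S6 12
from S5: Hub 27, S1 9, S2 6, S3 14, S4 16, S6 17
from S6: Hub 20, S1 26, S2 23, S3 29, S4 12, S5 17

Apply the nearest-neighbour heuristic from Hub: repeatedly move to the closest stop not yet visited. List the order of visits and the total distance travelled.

At Hub the remaining stops are S4 11, S3 13, S1 18, S6 20, S5 27, S2 33; go to S4.
At S4 the remaining stops are S6 12, S5 16, S2 22, S1 23, S3 24; go to S6.
At S6 the remaining stops are S5 17, S2 23, S1 26, S3 29; go to S5.
At S5 the remaining stops are S2 6, S1 9, S3 14; go to S2.
At S2 the remaining stops are S1 15, S3 20; go to S1.
At S1 the remaining stops are S3 5; go to S3.
Return S3→Hub: 13.
Total = 11 + 12 + 17 + 6 + 15 + 5 + 13 = 79.

Nearest-neighbour total = 79 min; route Hub → S4 → S6 → S5 → S2 → S1 → S3 → Hub.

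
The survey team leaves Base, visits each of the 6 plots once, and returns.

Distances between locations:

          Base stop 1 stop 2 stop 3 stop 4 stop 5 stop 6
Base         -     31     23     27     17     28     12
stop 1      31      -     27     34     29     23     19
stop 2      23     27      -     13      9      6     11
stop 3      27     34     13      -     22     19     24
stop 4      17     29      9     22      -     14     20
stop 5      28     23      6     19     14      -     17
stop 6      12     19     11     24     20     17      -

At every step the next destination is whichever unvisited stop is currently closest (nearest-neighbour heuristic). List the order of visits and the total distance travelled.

Base → [stop 6:12 / stop 4:17 / stop 2:23 / stop 3:27 / stop 5:28 / stop 1:31] → stop 6 (12)
stop 6 → [stop 2:11 / stop 5:17 / stop 1:19 / stop 4:20 / stop 3:24] → stop 2 (11)
stop 2 → [stop 5:6 / stop 4:9 / stop 3:13 / stop 1:27] → stop 5 (6)
stop 5 → [stop 4:14 / stop 3:19 / stop 1:23] → stop 4 (14)
stop 4 → [stop 3:22 / stop 1:29] → stop 3 (22)
stop 3 → [stop 1:34] → stop 1 (34)
Return stop 1→Base: 31.
Total = 12 + 11 + 6 + 14 + 22 + 34 + 31 = 130.

Nearest-neighbour total = 130; route Base → stop 6 → stop 2 → stop 5 → stop 4 → stop 3 → stop 1 → Base.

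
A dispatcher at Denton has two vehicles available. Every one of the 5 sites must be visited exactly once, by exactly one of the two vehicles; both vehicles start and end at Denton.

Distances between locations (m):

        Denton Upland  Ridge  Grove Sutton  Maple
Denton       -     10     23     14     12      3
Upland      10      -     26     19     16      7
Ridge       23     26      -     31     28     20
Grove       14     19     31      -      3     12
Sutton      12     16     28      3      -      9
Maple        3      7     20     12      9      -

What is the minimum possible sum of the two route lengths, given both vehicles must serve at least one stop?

Try each way of splitting the stops between the two vehicles (each non-empty) and, for each split, find the best tour for each vehicle:
  {Upland} + {Ridge, Grove, Sutton, Maple}: 20 + 68 = 88
  {Ridge} + {Upland, Grove, Sutton, Maple}: 46 + 43 = 89
  {Upland, Ridge} + {Grove, Sutton, Maple}: 59 + 29 = 88
  {Grove} + {Upland, Ridge, Sutton, Maple}: 28 + 76 = 104
  {Upland, Grove} + {Ridge, Sutton, Maple}: 43 + 63 = 106
  {Ridge, Grove} + {Upland, Sutton, Maple}: 68 + 38 = 106
  … (15 splits in total)
  {Upland, Ridge, Grove, Sutton} + {Maple}: 81 + 6 = 87  ← best
Best: vehicle 1 Denton → Upland → Ridge → Sutton → Grove → Denton = 81; vehicle 2 Denton → Maple → Denton = 6; combined 87.

Minimum combined distance: 87 m.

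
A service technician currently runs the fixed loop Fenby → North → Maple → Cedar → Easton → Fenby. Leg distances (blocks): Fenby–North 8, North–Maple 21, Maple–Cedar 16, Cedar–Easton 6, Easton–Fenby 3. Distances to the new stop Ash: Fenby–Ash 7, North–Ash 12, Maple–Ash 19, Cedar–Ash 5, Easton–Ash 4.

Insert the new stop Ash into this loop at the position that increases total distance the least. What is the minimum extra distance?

Insertion cost between consecutive stops i–j is d(i,Ash) + d(Ash,j) − d(i,j):
  between Fenby and North: 7 + 12 − 8 = 11
  between North and Maple: 12 + 19 − 21 = 10
  between Maple and Cedar: 19 + 5 − 16 = 8
  between Cedar and Easton: 5 + 4 − 6 = 3
  between Easton and Fenby: 4 + 7 − 3 = 8
Cheapest insertion is between Cedar and Easton, adding 3.
New total = 54 + 3 = 57.

Adding 3 blocks by placing Ash on the Cedar–Easton leg.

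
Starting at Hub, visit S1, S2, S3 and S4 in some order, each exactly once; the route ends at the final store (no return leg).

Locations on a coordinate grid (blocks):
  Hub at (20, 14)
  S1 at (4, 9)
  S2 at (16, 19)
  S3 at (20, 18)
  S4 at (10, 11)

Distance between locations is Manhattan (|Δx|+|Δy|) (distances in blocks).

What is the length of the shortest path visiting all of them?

There are 4! = 24 possible orderings.
Hub - S1 - S2 - S3 - S4: 21+22+5+17 = 65
Hub - S1 - S2 - S4 - S3: 21+22+14+17 = 74
Hub - S1 - S3 - S2 - S4: 21+25+5+14 = 65
Hub - S1 - S3 - S4 - S2: 21+25+17+14 = 77
Hub - S1 - S4 - S2 - S3: 21+8+14+5 = 48
Hub - S1 - S4 - S3 - S2: 21+8+17+5 = 51
Hub - S2 - S1 - S3 - S4: 9+22+25+17 = 73
Hub - S2 - S1 - S4 - S3: 9+22+8+17 = 56
Hub - S2 - S3 - S1 - S4: 9+5+25+8 = 47
Hub - S2 - S3 - S4 - S1: 9+5+17+8 = 39
Hub - S2 - S4 - S1 - S3: 9+14+8+25 = 56
Hub - S2 - S4 - S3 - S1: 9+14+17+25 = 65
Hub - S3 - S1 - S2 - S4: 4+25+22+14 = 65
Hub - S3 - S1 - S4 - S2: 4+25+8+14 = 51
… (10 more)
Hub - S3 - S2 - S4 - S1: 4+5+14+8 = 31  ← best
The minimum is 31.
One shortest path: Hub → S3 → S2 → S4 → S1.

Minimum one-way distance = 31 blocks.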